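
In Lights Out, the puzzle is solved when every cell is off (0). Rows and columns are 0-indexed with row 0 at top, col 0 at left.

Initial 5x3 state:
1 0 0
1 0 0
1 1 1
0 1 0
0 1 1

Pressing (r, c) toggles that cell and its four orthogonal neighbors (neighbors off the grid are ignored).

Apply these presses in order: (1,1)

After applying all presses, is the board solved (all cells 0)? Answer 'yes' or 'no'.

Answer: no

Derivation:
After press 1 at (1,1):
1 1 0
0 1 1
1 0 1
0 1 0
0 1 1

Lights still on: 9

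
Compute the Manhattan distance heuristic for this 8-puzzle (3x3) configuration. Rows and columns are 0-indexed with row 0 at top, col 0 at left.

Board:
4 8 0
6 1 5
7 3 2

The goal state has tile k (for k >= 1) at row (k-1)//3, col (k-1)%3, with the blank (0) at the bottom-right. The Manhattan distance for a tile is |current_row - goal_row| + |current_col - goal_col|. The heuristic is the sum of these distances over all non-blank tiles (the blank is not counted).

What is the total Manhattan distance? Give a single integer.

Tile 4: at (0,0), goal (1,0), distance |0-1|+|0-0| = 1
Tile 8: at (0,1), goal (2,1), distance |0-2|+|1-1| = 2
Tile 6: at (1,0), goal (1,2), distance |1-1|+|0-2| = 2
Tile 1: at (1,1), goal (0,0), distance |1-0|+|1-0| = 2
Tile 5: at (1,2), goal (1,1), distance |1-1|+|2-1| = 1
Tile 7: at (2,0), goal (2,0), distance |2-2|+|0-0| = 0
Tile 3: at (2,1), goal (0,2), distance |2-0|+|1-2| = 3
Tile 2: at (2,2), goal (0,1), distance |2-0|+|2-1| = 3
Sum: 1 + 2 + 2 + 2 + 1 + 0 + 3 + 3 = 14

Answer: 14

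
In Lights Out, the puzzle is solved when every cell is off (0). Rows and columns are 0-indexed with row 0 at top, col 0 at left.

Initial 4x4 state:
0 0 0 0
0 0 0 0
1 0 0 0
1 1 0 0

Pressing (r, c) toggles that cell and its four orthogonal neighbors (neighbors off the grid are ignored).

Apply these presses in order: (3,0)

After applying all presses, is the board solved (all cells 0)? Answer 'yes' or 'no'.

After press 1 at (3,0):
0 0 0 0
0 0 0 0
0 0 0 0
0 0 0 0

Lights still on: 0

Answer: yes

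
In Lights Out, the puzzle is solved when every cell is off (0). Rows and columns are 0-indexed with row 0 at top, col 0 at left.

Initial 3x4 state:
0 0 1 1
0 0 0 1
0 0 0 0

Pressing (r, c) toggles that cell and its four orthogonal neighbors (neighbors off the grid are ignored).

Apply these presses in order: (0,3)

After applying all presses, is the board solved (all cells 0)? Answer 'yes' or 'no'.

Answer: yes

Derivation:
After press 1 at (0,3):
0 0 0 0
0 0 0 0
0 0 0 0

Lights still on: 0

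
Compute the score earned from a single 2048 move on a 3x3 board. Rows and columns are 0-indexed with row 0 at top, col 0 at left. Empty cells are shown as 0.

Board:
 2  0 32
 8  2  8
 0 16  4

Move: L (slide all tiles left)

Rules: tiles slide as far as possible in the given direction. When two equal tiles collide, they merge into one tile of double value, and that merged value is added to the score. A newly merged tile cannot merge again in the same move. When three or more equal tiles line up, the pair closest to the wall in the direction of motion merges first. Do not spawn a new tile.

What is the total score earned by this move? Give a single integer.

Slide left:
row 0: [2, 0, 32] -> [2, 32, 0]  score +0 (running 0)
row 1: [8, 2, 8] -> [8, 2, 8]  score +0 (running 0)
row 2: [0, 16, 4] -> [16, 4, 0]  score +0 (running 0)
Board after move:
 2 32  0
 8  2  8
16  4  0

Answer: 0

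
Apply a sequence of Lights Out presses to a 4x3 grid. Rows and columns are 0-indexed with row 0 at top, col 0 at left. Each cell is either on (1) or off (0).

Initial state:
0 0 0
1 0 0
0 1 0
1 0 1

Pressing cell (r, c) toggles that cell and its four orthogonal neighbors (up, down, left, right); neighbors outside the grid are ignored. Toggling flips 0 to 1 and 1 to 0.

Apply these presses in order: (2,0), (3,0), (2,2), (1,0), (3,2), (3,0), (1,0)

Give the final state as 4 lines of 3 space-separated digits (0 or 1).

After press 1 at (2,0):
0 0 0
0 0 0
1 0 0
0 0 1

After press 2 at (3,0):
0 0 0
0 0 0
0 0 0
1 1 1

After press 3 at (2,2):
0 0 0
0 0 1
0 1 1
1 1 0

After press 4 at (1,0):
1 0 0
1 1 1
1 1 1
1 1 0

After press 5 at (3,2):
1 0 0
1 1 1
1 1 0
1 0 1

After press 6 at (3,0):
1 0 0
1 1 1
0 1 0
0 1 1

After press 7 at (1,0):
0 0 0
0 0 1
1 1 0
0 1 1

Answer: 0 0 0
0 0 1
1 1 0
0 1 1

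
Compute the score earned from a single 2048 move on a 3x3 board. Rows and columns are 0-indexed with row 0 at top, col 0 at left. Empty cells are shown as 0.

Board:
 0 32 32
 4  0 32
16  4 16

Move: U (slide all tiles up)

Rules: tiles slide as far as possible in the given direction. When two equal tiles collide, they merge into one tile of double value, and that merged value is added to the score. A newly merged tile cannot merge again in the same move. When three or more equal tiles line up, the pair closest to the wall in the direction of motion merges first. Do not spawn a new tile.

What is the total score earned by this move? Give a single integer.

Slide up:
col 0: [0, 4, 16] -> [4, 16, 0]  score +0 (running 0)
col 1: [32, 0, 4] -> [32, 4, 0]  score +0 (running 0)
col 2: [32, 32, 16] -> [64, 16, 0]  score +64 (running 64)
Board after move:
 4 32 64
16  4 16
 0  0  0

Answer: 64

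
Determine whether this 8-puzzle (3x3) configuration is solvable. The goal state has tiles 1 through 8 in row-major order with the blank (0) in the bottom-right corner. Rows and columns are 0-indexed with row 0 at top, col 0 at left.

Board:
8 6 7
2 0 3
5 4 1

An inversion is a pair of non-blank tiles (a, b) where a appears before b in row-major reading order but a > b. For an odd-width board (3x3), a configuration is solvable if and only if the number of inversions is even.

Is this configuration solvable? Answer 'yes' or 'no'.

Answer: yes

Derivation:
Inversions (pairs i<j in row-major order where tile[i] > tile[j] > 0): 22
22 is even, so the puzzle is solvable.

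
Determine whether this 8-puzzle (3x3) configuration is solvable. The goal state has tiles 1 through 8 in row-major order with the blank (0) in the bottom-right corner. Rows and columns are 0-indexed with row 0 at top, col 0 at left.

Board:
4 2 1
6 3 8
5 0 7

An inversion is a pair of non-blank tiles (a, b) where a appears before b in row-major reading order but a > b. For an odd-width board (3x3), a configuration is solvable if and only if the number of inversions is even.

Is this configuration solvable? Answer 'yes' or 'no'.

Inversions (pairs i<j in row-major order where tile[i] > tile[j] > 0): 8
8 is even, so the puzzle is solvable.

Answer: yes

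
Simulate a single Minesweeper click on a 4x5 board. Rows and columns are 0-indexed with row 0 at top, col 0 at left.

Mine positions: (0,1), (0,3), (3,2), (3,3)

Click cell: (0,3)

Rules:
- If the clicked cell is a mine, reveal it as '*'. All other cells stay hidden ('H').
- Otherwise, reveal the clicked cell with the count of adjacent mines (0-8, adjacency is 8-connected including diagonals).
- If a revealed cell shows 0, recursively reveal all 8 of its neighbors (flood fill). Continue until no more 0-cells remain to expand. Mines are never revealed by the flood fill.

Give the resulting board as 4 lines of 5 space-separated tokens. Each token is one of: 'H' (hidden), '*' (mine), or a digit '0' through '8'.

H H H * H
H H H H H
H H H H H
H H H H H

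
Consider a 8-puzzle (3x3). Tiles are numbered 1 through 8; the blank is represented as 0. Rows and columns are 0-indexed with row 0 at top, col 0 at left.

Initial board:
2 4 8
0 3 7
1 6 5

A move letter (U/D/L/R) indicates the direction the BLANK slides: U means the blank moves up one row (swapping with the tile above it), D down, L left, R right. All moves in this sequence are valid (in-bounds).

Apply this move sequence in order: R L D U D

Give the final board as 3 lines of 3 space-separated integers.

Answer: 2 4 8
1 3 7
0 6 5

Derivation:
After move 1 (R):
2 4 8
3 0 7
1 6 5

After move 2 (L):
2 4 8
0 3 7
1 6 5

After move 3 (D):
2 4 8
1 3 7
0 6 5

After move 4 (U):
2 4 8
0 3 7
1 6 5

After move 5 (D):
2 4 8
1 3 7
0 6 5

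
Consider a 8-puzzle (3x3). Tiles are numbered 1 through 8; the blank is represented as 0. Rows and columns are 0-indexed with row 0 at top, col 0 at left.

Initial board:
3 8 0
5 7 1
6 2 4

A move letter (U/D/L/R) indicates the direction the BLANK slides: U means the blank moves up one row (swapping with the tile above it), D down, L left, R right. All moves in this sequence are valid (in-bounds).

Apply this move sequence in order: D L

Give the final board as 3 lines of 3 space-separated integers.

After move 1 (D):
3 8 1
5 7 0
6 2 4

After move 2 (L):
3 8 1
5 0 7
6 2 4

Answer: 3 8 1
5 0 7
6 2 4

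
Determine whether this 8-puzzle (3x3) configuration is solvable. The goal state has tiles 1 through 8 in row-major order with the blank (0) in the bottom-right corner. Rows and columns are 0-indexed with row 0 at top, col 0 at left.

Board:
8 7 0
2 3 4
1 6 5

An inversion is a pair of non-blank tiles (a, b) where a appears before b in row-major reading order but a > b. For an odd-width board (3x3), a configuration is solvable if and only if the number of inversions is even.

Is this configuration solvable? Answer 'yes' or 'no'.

Inversions (pairs i<j in row-major order where tile[i] > tile[j] > 0): 17
17 is odd, so the puzzle is not solvable.

Answer: no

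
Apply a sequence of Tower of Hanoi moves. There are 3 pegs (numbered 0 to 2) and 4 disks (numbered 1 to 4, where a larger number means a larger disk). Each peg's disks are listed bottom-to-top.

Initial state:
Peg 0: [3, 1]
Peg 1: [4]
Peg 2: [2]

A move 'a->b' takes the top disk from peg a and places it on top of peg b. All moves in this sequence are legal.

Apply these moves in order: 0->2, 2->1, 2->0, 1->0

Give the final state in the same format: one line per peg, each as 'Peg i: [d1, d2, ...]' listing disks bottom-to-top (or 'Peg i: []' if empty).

Answer: Peg 0: [3, 2, 1]
Peg 1: [4]
Peg 2: []

Derivation:
After move 1 (0->2):
Peg 0: [3]
Peg 1: [4]
Peg 2: [2, 1]

After move 2 (2->1):
Peg 0: [3]
Peg 1: [4, 1]
Peg 2: [2]

After move 3 (2->0):
Peg 0: [3, 2]
Peg 1: [4, 1]
Peg 2: []

After move 4 (1->0):
Peg 0: [3, 2, 1]
Peg 1: [4]
Peg 2: []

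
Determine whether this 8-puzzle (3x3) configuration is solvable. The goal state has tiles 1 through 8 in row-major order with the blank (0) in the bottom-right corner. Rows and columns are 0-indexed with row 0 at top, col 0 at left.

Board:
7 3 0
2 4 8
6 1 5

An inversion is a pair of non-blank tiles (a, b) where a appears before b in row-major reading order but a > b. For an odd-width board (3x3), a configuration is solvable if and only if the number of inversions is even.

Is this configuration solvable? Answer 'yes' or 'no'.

Inversions (pairs i<j in row-major order where tile[i] > tile[j] > 0): 15
15 is odd, so the puzzle is not solvable.

Answer: no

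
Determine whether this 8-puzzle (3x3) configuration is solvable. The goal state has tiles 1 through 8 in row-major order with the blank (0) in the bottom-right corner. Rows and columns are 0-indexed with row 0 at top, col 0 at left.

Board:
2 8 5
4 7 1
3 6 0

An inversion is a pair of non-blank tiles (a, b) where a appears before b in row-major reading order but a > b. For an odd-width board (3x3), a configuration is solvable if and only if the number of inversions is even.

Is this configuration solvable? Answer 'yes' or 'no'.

Inversions (pairs i<j in row-major order where tile[i] > tile[j] > 0): 15
15 is odd, so the puzzle is not solvable.

Answer: no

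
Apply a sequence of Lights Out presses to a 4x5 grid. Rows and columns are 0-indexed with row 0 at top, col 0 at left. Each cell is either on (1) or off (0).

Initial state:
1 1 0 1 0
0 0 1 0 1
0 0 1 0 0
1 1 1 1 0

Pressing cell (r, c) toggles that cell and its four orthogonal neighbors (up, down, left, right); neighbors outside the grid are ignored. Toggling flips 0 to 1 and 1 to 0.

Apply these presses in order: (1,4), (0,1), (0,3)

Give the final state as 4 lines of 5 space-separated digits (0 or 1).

After press 1 at (1,4):
1 1 0 1 1
0 0 1 1 0
0 0 1 0 1
1 1 1 1 0

After press 2 at (0,1):
0 0 1 1 1
0 1 1 1 0
0 0 1 0 1
1 1 1 1 0

After press 3 at (0,3):
0 0 0 0 0
0 1 1 0 0
0 0 1 0 1
1 1 1 1 0

Answer: 0 0 0 0 0
0 1 1 0 0
0 0 1 0 1
1 1 1 1 0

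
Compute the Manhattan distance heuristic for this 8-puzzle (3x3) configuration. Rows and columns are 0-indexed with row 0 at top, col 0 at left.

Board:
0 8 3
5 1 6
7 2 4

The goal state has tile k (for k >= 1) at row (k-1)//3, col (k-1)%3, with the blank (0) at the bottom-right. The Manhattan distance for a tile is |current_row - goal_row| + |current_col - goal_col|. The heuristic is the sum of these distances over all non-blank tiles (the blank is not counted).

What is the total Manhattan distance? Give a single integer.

Answer: 10

Derivation:
Tile 8: (0,1)->(2,1) = 2
Tile 3: (0,2)->(0,2) = 0
Tile 5: (1,0)->(1,1) = 1
Tile 1: (1,1)->(0,0) = 2
Tile 6: (1,2)->(1,2) = 0
Tile 7: (2,0)->(2,0) = 0
Tile 2: (2,1)->(0,1) = 2
Tile 4: (2,2)->(1,0) = 3
Sum: 2 + 0 + 1 + 2 + 0 + 0 + 2 + 3 = 10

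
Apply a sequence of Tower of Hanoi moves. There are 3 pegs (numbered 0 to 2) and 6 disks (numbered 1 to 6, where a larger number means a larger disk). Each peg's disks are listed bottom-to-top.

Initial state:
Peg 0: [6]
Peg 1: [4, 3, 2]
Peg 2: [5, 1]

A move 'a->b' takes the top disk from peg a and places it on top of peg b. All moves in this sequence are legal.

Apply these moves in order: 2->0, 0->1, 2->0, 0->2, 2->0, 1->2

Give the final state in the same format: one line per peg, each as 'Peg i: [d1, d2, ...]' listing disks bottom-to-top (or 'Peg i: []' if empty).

Answer: Peg 0: [6, 5]
Peg 1: [4, 3, 2]
Peg 2: [1]

Derivation:
After move 1 (2->0):
Peg 0: [6, 1]
Peg 1: [4, 3, 2]
Peg 2: [5]

After move 2 (0->1):
Peg 0: [6]
Peg 1: [4, 3, 2, 1]
Peg 2: [5]

After move 3 (2->0):
Peg 0: [6, 5]
Peg 1: [4, 3, 2, 1]
Peg 2: []

After move 4 (0->2):
Peg 0: [6]
Peg 1: [4, 3, 2, 1]
Peg 2: [5]

After move 5 (2->0):
Peg 0: [6, 5]
Peg 1: [4, 3, 2, 1]
Peg 2: []

After move 6 (1->2):
Peg 0: [6, 5]
Peg 1: [4, 3, 2]
Peg 2: [1]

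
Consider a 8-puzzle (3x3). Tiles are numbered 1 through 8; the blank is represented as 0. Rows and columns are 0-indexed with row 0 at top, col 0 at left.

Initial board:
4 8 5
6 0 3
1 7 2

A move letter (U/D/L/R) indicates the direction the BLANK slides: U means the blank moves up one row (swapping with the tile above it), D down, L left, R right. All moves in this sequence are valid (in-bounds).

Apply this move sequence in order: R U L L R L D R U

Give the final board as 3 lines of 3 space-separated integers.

Answer: 6 0 8
3 4 5
1 7 2

Derivation:
After move 1 (R):
4 8 5
6 3 0
1 7 2

After move 2 (U):
4 8 0
6 3 5
1 7 2

After move 3 (L):
4 0 8
6 3 5
1 7 2

After move 4 (L):
0 4 8
6 3 5
1 7 2

After move 5 (R):
4 0 8
6 3 5
1 7 2

After move 6 (L):
0 4 8
6 3 5
1 7 2

After move 7 (D):
6 4 8
0 3 5
1 7 2

After move 8 (R):
6 4 8
3 0 5
1 7 2

After move 9 (U):
6 0 8
3 4 5
1 7 2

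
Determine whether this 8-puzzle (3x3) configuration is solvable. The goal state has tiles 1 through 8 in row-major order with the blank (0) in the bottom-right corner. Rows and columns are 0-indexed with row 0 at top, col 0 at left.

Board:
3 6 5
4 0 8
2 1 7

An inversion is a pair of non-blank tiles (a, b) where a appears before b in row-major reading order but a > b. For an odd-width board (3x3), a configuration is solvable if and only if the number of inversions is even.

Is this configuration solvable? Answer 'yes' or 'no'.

Inversions (pairs i<j in row-major order where tile[i] > tile[j] > 0): 15
15 is odd, so the puzzle is not solvable.

Answer: no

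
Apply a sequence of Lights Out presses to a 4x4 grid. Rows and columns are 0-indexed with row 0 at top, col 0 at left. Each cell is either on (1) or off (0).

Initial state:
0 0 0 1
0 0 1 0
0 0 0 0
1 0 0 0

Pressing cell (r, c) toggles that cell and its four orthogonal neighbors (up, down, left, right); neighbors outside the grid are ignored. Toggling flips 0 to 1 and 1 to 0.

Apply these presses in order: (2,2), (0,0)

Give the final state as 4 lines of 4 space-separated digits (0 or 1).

After press 1 at (2,2):
0 0 0 1
0 0 0 0
0 1 1 1
1 0 1 0

After press 2 at (0,0):
1 1 0 1
1 0 0 0
0 1 1 1
1 0 1 0

Answer: 1 1 0 1
1 0 0 0
0 1 1 1
1 0 1 0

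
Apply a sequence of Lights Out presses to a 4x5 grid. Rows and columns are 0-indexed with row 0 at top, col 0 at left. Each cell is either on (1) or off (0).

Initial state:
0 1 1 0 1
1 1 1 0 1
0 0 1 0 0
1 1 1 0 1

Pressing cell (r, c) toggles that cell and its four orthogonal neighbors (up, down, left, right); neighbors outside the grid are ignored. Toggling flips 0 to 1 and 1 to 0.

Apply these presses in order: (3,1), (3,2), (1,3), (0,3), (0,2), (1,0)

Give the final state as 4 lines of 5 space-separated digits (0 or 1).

After press 1 at (3,1):
0 1 1 0 1
1 1 1 0 1
0 1 1 0 0
0 0 0 0 1

After press 2 at (3,2):
0 1 1 0 1
1 1 1 0 1
0 1 0 0 0
0 1 1 1 1

After press 3 at (1,3):
0 1 1 1 1
1 1 0 1 0
0 1 0 1 0
0 1 1 1 1

After press 4 at (0,3):
0 1 0 0 0
1 1 0 0 0
0 1 0 1 0
0 1 1 1 1

After press 5 at (0,2):
0 0 1 1 0
1 1 1 0 0
0 1 0 1 0
0 1 1 1 1

After press 6 at (1,0):
1 0 1 1 0
0 0 1 0 0
1 1 0 1 0
0 1 1 1 1

Answer: 1 0 1 1 0
0 0 1 0 0
1 1 0 1 0
0 1 1 1 1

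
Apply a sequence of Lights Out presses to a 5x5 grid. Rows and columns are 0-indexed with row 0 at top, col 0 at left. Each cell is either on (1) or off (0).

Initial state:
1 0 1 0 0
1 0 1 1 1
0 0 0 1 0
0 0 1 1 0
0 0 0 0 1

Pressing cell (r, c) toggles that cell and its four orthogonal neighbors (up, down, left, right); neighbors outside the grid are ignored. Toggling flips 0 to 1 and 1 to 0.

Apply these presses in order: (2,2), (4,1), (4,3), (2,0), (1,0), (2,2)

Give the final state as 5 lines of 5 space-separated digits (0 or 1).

After press 1 at (2,2):
1 0 1 0 0
1 0 0 1 1
0 1 1 0 0
0 0 0 1 0
0 0 0 0 1

After press 2 at (4,1):
1 0 1 0 0
1 0 0 1 1
0 1 1 0 0
0 1 0 1 0
1 1 1 0 1

After press 3 at (4,3):
1 0 1 0 0
1 0 0 1 1
0 1 1 0 0
0 1 0 0 0
1 1 0 1 0

After press 4 at (2,0):
1 0 1 0 0
0 0 0 1 1
1 0 1 0 0
1 1 0 0 0
1 1 0 1 0

After press 5 at (1,0):
0 0 1 0 0
1 1 0 1 1
0 0 1 0 0
1 1 0 0 0
1 1 0 1 0

After press 6 at (2,2):
0 0 1 0 0
1 1 1 1 1
0 1 0 1 0
1 1 1 0 0
1 1 0 1 0

Answer: 0 0 1 0 0
1 1 1 1 1
0 1 0 1 0
1 1 1 0 0
1 1 0 1 0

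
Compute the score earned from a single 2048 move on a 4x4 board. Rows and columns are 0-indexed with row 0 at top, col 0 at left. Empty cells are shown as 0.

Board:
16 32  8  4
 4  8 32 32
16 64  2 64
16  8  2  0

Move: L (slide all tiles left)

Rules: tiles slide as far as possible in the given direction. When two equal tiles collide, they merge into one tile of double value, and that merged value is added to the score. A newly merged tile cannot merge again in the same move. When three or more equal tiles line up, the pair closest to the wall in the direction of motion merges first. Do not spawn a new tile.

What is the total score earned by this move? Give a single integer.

Answer: 64

Derivation:
Slide left:
row 0: [16, 32, 8, 4] -> [16, 32, 8, 4]  score +0 (running 0)
row 1: [4, 8, 32, 32] -> [4, 8, 64, 0]  score +64 (running 64)
row 2: [16, 64, 2, 64] -> [16, 64, 2, 64]  score +0 (running 64)
row 3: [16, 8, 2, 0] -> [16, 8, 2, 0]  score +0 (running 64)
Board after move:
16 32  8  4
 4  8 64  0
16 64  2 64
16  8  2  0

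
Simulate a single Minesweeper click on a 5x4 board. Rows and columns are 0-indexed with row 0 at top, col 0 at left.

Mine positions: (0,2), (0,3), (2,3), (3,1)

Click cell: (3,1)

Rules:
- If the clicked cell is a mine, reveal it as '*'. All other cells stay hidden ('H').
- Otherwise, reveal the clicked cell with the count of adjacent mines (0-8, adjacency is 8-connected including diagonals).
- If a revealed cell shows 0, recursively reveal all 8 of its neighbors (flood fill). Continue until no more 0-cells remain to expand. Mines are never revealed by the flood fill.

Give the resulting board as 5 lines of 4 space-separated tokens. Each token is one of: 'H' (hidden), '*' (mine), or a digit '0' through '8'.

H H H H
H H H H
H H H H
H * H H
H H H H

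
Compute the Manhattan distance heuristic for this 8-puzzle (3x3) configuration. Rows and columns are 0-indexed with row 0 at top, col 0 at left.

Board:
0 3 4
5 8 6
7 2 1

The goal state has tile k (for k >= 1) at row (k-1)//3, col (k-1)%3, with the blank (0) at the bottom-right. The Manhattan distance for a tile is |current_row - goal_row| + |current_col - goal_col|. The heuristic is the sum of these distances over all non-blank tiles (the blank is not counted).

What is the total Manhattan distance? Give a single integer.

Answer: 12

Derivation:
Tile 3: at (0,1), goal (0,2), distance |0-0|+|1-2| = 1
Tile 4: at (0,2), goal (1,0), distance |0-1|+|2-0| = 3
Tile 5: at (1,0), goal (1,1), distance |1-1|+|0-1| = 1
Tile 8: at (1,1), goal (2,1), distance |1-2|+|1-1| = 1
Tile 6: at (1,2), goal (1,2), distance |1-1|+|2-2| = 0
Tile 7: at (2,0), goal (2,0), distance |2-2|+|0-0| = 0
Tile 2: at (2,1), goal (0,1), distance |2-0|+|1-1| = 2
Tile 1: at (2,2), goal (0,0), distance |2-0|+|2-0| = 4
Sum: 1 + 3 + 1 + 1 + 0 + 0 + 2 + 4 = 12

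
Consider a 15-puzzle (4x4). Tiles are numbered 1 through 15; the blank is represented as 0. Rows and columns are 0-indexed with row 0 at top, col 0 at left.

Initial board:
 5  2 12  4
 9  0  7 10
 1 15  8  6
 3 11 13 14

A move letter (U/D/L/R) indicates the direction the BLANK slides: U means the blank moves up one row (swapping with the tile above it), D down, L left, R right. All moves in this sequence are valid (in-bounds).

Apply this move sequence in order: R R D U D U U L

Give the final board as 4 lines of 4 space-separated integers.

After move 1 (R):
 5  2 12  4
 9  7  0 10
 1 15  8  6
 3 11 13 14

After move 2 (R):
 5  2 12  4
 9  7 10  0
 1 15  8  6
 3 11 13 14

After move 3 (D):
 5  2 12  4
 9  7 10  6
 1 15  8  0
 3 11 13 14

After move 4 (U):
 5  2 12  4
 9  7 10  0
 1 15  8  6
 3 11 13 14

After move 5 (D):
 5  2 12  4
 9  7 10  6
 1 15  8  0
 3 11 13 14

After move 6 (U):
 5  2 12  4
 9  7 10  0
 1 15  8  6
 3 11 13 14

After move 7 (U):
 5  2 12  0
 9  7 10  4
 1 15  8  6
 3 11 13 14

After move 8 (L):
 5  2  0 12
 9  7 10  4
 1 15  8  6
 3 11 13 14

Answer:  5  2  0 12
 9  7 10  4
 1 15  8  6
 3 11 13 14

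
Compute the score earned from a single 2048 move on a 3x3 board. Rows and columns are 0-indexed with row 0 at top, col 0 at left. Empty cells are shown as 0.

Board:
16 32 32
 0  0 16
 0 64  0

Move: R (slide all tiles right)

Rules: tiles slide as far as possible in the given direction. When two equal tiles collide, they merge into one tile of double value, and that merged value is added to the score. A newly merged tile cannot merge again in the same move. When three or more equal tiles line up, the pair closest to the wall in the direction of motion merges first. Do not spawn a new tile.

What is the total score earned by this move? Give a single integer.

Answer: 64

Derivation:
Slide right:
row 0: [16, 32, 32] -> [0, 16, 64]  score +64 (running 64)
row 1: [0, 0, 16] -> [0, 0, 16]  score +0 (running 64)
row 2: [0, 64, 0] -> [0, 0, 64]  score +0 (running 64)
Board after move:
 0 16 64
 0  0 16
 0  0 64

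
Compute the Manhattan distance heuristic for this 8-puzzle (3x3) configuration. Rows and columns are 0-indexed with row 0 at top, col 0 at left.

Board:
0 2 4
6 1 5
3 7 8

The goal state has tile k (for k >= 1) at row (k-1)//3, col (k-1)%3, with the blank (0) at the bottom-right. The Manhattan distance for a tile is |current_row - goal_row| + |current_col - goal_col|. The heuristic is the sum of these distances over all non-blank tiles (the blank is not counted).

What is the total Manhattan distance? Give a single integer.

Tile 2: (0,1)->(0,1) = 0
Tile 4: (0,2)->(1,0) = 3
Tile 6: (1,0)->(1,2) = 2
Tile 1: (1,1)->(0,0) = 2
Tile 5: (1,2)->(1,1) = 1
Tile 3: (2,0)->(0,2) = 4
Tile 7: (2,1)->(2,0) = 1
Tile 8: (2,2)->(2,1) = 1
Sum: 0 + 3 + 2 + 2 + 1 + 4 + 1 + 1 = 14

Answer: 14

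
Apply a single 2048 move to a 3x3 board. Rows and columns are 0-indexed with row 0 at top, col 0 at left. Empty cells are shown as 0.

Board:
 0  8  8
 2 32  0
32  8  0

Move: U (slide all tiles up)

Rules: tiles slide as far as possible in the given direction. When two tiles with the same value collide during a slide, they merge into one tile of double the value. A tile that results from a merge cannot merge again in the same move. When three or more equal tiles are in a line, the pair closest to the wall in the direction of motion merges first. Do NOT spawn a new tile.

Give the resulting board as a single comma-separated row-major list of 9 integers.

Answer: 2, 8, 8, 32, 32, 0, 0, 8, 0

Derivation:
Slide up:
col 0: [0, 2, 32] -> [2, 32, 0]
col 1: [8, 32, 8] -> [8, 32, 8]
col 2: [8, 0, 0] -> [8, 0, 0]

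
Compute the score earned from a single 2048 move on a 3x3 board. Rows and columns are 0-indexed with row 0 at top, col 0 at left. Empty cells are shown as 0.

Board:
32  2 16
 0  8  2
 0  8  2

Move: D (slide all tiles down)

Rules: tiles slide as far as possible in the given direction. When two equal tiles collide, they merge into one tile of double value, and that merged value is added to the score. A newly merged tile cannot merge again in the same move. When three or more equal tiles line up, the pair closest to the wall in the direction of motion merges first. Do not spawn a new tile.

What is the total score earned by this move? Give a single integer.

Slide down:
col 0: [32, 0, 0] -> [0, 0, 32]  score +0 (running 0)
col 1: [2, 8, 8] -> [0, 2, 16]  score +16 (running 16)
col 2: [16, 2, 2] -> [0, 16, 4]  score +4 (running 20)
Board after move:
 0  0  0
 0  2 16
32 16  4

Answer: 20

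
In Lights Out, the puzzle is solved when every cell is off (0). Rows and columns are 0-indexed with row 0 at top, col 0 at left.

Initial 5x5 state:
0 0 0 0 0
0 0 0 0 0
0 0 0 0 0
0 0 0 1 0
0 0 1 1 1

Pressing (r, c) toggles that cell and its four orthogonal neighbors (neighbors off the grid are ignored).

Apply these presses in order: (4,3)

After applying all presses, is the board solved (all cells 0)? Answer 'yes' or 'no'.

Answer: yes

Derivation:
After press 1 at (4,3):
0 0 0 0 0
0 0 0 0 0
0 0 0 0 0
0 0 0 0 0
0 0 0 0 0

Lights still on: 0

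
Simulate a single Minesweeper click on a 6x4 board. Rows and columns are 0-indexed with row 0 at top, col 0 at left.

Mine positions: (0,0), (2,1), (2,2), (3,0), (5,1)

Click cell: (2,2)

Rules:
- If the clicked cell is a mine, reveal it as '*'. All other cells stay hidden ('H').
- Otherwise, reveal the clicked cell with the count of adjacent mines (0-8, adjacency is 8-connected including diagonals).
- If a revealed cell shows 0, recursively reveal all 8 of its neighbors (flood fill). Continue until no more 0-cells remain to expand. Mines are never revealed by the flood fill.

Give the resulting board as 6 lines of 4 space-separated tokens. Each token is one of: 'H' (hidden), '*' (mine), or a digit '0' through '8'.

H H H H
H H H H
H H * H
H H H H
H H H H
H H H H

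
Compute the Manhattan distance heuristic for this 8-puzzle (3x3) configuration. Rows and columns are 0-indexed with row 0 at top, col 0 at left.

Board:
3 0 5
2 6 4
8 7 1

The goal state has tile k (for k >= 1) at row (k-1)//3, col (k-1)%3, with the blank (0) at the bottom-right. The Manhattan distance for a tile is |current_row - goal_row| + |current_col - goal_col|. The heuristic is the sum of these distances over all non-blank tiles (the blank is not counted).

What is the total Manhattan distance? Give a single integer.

Answer: 15

Derivation:
Tile 3: (0,0)->(0,2) = 2
Tile 5: (0,2)->(1,1) = 2
Tile 2: (1,0)->(0,1) = 2
Tile 6: (1,1)->(1,2) = 1
Tile 4: (1,2)->(1,0) = 2
Tile 8: (2,0)->(2,1) = 1
Tile 7: (2,1)->(2,0) = 1
Tile 1: (2,2)->(0,0) = 4
Sum: 2 + 2 + 2 + 1 + 2 + 1 + 1 + 4 = 15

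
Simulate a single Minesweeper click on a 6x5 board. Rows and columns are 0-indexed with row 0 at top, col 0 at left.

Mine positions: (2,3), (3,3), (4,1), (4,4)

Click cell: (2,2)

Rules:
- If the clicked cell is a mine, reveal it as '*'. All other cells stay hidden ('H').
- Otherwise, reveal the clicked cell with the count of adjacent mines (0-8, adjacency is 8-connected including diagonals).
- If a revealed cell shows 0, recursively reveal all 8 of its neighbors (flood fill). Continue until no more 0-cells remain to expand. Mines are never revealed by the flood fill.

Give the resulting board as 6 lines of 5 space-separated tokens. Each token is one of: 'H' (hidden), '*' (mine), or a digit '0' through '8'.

H H H H H
H H H H H
H H 2 H H
H H H H H
H H H H H
H H H H H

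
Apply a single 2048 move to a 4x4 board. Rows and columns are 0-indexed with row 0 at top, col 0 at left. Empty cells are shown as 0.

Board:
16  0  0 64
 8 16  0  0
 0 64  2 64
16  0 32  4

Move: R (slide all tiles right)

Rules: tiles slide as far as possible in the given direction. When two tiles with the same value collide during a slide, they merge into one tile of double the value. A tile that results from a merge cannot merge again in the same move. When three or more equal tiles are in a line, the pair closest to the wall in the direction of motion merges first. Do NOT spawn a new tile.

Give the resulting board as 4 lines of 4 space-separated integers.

Slide right:
row 0: [16, 0, 0, 64] -> [0, 0, 16, 64]
row 1: [8, 16, 0, 0] -> [0, 0, 8, 16]
row 2: [0, 64, 2, 64] -> [0, 64, 2, 64]
row 3: [16, 0, 32, 4] -> [0, 16, 32, 4]

Answer:  0  0 16 64
 0  0  8 16
 0 64  2 64
 0 16 32  4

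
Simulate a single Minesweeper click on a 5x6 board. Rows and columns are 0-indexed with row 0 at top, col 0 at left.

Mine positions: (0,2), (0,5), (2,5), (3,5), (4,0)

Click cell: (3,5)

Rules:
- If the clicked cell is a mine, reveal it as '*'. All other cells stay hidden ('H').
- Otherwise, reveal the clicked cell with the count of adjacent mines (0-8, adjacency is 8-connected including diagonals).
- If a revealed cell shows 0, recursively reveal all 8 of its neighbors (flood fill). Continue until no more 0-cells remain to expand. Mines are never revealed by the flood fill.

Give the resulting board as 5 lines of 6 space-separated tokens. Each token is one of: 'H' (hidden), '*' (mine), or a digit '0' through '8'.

H H H H H H
H H H H H H
H H H H H H
H H H H H *
H H H H H H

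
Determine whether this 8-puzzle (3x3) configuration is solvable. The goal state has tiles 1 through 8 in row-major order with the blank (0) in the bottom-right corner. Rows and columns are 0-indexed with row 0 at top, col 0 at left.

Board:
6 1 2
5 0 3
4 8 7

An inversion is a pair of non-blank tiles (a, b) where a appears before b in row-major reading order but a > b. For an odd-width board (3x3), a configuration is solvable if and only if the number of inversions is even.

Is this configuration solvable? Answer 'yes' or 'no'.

Inversions (pairs i<j in row-major order where tile[i] > tile[j] > 0): 8
8 is even, so the puzzle is solvable.

Answer: yes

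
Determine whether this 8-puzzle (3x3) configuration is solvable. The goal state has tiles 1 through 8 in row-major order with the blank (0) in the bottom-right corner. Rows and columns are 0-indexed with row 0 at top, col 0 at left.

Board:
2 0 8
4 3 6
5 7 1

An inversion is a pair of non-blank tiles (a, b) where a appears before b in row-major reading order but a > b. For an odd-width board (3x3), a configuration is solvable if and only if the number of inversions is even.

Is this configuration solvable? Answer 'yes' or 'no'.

Answer: yes

Derivation:
Inversions (pairs i<j in row-major order where tile[i] > tile[j] > 0): 14
14 is even, so the puzzle is solvable.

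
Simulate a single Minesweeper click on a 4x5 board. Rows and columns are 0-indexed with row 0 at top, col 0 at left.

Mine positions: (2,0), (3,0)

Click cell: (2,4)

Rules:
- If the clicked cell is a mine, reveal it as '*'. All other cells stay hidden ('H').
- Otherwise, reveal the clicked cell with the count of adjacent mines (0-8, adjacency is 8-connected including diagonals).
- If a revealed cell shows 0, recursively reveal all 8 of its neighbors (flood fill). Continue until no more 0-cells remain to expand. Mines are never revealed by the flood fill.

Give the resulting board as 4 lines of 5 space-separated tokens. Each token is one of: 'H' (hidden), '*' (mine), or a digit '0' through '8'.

0 0 0 0 0
1 1 0 0 0
H 2 0 0 0
H 2 0 0 0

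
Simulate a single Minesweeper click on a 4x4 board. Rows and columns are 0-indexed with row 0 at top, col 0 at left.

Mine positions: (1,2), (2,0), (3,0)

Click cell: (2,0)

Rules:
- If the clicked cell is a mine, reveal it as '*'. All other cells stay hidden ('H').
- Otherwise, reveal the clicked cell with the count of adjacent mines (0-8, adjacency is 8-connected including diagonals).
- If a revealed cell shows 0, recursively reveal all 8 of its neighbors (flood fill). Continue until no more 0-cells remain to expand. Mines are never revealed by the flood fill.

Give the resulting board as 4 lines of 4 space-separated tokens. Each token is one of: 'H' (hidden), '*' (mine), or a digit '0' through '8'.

H H H H
H H H H
* H H H
H H H H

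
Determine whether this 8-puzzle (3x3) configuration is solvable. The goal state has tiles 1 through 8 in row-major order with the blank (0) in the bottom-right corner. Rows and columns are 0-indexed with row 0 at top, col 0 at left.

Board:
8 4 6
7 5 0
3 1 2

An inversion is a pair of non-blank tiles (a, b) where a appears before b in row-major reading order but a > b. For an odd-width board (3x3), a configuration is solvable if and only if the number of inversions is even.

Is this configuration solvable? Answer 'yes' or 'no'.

Inversions (pairs i<j in row-major order where tile[i] > tile[j] > 0): 23
23 is odd, so the puzzle is not solvable.

Answer: no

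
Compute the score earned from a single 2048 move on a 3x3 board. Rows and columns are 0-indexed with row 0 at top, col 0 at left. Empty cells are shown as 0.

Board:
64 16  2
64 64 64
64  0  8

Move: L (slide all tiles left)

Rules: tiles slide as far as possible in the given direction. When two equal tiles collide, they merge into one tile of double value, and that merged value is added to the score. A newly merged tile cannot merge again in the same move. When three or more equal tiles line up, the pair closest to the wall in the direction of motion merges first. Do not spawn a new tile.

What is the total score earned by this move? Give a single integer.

Slide left:
row 0: [64, 16, 2] -> [64, 16, 2]  score +0 (running 0)
row 1: [64, 64, 64] -> [128, 64, 0]  score +128 (running 128)
row 2: [64, 0, 8] -> [64, 8, 0]  score +0 (running 128)
Board after move:
 64  16   2
128  64   0
 64   8   0

Answer: 128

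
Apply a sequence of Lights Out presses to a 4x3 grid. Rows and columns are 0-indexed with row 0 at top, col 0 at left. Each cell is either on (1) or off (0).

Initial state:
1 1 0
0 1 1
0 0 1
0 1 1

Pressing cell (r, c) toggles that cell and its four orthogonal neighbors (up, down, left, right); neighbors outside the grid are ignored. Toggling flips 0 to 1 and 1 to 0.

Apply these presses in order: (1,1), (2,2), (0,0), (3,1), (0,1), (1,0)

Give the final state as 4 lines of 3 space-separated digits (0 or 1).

After press 1 at (1,1):
1 0 0
1 0 0
0 1 1
0 1 1

After press 2 at (2,2):
1 0 0
1 0 1
0 0 0
0 1 0

After press 3 at (0,0):
0 1 0
0 0 1
0 0 0
0 1 0

After press 4 at (3,1):
0 1 0
0 0 1
0 1 0
1 0 1

After press 5 at (0,1):
1 0 1
0 1 1
0 1 0
1 0 1

After press 6 at (1,0):
0 0 1
1 0 1
1 1 0
1 0 1

Answer: 0 0 1
1 0 1
1 1 0
1 0 1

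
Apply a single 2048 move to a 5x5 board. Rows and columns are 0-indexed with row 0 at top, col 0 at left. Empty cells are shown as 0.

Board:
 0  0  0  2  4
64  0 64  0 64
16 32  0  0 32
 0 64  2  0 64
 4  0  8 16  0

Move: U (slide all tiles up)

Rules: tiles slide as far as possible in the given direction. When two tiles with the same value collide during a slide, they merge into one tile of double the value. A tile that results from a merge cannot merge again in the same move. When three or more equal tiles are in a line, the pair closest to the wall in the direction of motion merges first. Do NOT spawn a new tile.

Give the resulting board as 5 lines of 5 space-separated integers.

Answer: 64 32 64  2  4
16 64  2 16 64
 4  0  8  0 32
 0  0  0  0 64
 0  0  0  0  0

Derivation:
Slide up:
col 0: [0, 64, 16, 0, 4] -> [64, 16, 4, 0, 0]
col 1: [0, 0, 32, 64, 0] -> [32, 64, 0, 0, 0]
col 2: [0, 64, 0, 2, 8] -> [64, 2, 8, 0, 0]
col 3: [2, 0, 0, 0, 16] -> [2, 16, 0, 0, 0]
col 4: [4, 64, 32, 64, 0] -> [4, 64, 32, 64, 0]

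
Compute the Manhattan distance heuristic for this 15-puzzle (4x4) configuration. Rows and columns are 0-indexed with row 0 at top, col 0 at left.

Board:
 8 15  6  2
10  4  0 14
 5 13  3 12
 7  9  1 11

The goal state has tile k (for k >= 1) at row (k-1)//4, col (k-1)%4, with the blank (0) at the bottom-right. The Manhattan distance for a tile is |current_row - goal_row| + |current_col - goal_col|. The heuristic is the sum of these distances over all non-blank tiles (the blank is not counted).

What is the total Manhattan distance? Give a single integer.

Tile 8: (0,0)->(1,3) = 4
Tile 15: (0,1)->(3,2) = 4
Tile 6: (0,2)->(1,1) = 2
Tile 2: (0,3)->(0,1) = 2
Tile 10: (1,0)->(2,1) = 2
Tile 4: (1,1)->(0,3) = 3
Tile 14: (1,3)->(3,1) = 4
Tile 5: (2,0)->(1,0) = 1
Tile 13: (2,1)->(3,0) = 2
Tile 3: (2,2)->(0,2) = 2
Tile 12: (2,3)->(2,3) = 0
Tile 7: (3,0)->(1,2) = 4
Tile 9: (3,1)->(2,0) = 2
Tile 1: (3,2)->(0,0) = 5
Tile 11: (3,3)->(2,2) = 2
Sum: 4 + 4 + 2 + 2 + 2 + 3 + 4 + 1 + 2 + 2 + 0 + 4 + 2 + 5 + 2 = 39

Answer: 39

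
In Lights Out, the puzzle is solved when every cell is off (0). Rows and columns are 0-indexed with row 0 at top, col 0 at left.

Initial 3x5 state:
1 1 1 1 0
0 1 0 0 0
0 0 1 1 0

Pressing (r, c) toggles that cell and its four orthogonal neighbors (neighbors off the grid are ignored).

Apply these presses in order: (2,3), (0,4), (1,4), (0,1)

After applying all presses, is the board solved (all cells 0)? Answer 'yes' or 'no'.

Answer: yes

Derivation:
After press 1 at (2,3):
1 1 1 1 0
0 1 0 1 0
0 0 0 0 1

After press 2 at (0,4):
1 1 1 0 1
0 1 0 1 1
0 0 0 0 1

After press 3 at (1,4):
1 1 1 0 0
0 1 0 0 0
0 0 0 0 0

After press 4 at (0,1):
0 0 0 0 0
0 0 0 0 0
0 0 0 0 0

Lights still on: 0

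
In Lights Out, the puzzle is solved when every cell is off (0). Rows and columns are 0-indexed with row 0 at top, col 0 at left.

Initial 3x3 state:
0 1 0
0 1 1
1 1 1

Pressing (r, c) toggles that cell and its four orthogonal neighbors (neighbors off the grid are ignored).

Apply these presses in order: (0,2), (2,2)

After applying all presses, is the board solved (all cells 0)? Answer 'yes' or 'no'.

Answer: no

Derivation:
After press 1 at (0,2):
0 0 1
0 1 0
1 1 1

After press 2 at (2,2):
0 0 1
0 1 1
1 0 0

Lights still on: 4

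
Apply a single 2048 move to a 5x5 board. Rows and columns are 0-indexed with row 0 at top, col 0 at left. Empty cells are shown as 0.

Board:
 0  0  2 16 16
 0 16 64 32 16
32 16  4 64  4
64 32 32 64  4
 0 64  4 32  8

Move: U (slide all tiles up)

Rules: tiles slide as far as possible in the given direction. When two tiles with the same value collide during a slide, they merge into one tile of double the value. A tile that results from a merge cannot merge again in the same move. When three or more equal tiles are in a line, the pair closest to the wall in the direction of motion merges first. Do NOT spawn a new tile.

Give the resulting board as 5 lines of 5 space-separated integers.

Answer:  32  32   2  16  32
 64  32  64  32   8
  0  64   4 128   8
  0   0  32  32   0
  0   0   4   0   0

Derivation:
Slide up:
col 0: [0, 0, 32, 64, 0] -> [32, 64, 0, 0, 0]
col 1: [0, 16, 16, 32, 64] -> [32, 32, 64, 0, 0]
col 2: [2, 64, 4, 32, 4] -> [2, 64, 4, 32, 4]
col 3: [16, 32, 64, 64, 32] -> [16, 32, 128, 32, 0]
col 4: [16, 16, 4, 4, 8] -> [32, 8, 8, 0, 0]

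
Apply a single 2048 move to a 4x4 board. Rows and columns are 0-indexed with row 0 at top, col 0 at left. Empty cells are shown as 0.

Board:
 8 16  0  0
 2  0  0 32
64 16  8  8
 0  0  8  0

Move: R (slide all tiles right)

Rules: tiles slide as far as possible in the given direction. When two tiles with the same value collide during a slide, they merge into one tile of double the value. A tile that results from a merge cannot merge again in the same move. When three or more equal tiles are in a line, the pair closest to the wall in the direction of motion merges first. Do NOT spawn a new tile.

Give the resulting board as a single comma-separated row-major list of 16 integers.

Slide right:
row 0: [8, 16, 0, 0] -> [0, 0, 8, 16]
row 1: [2, 0, 0, 32] -> [0, 0, 2, 32]
row 2: [64, 16, 8, 8] -> [0, 64, 16, 16]
row 3: [0, 0, 8, 0] -> [0, 0, 0, 8]

Answer: 0, 0, 8, 16, 0, 0, 2, 32, 0, 64, 16, 16, 0, 0, 0, 8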